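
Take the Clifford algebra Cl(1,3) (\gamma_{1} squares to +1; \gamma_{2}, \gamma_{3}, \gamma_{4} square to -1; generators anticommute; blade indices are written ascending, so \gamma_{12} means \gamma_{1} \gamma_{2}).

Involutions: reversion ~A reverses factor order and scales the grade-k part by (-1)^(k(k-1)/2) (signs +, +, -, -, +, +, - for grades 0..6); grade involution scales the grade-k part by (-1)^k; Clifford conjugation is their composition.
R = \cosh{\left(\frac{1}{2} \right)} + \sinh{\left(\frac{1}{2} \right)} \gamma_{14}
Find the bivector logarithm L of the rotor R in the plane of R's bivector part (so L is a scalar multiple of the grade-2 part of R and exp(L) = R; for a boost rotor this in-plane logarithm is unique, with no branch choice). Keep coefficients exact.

The scalar part of R is \cosh{\left(\frac{1}{2} \right)}, giving the rapidity magnitude (cosh is even); the bivector part supplies orientation, its quotient by sinh of the rapidity is the plane, and L = rapidity * plane — unique in that plane, since flipping both signs leaves L unchanged.
Concretely: cosh(rapidity) = \cosh{\left(\frac{1}{2} \right)} gives rapidity = ±\frac{1}{2}, and since rapidity/sinh(rapidity) is even the sign is immaterial: L = (rapidity/sinh(rapidity)) * <R>_2 = (\frac{1}{2 \sinh{\left(\frac{1}{2} \right)}}) * <R>_2.
Answer: \frac{1}{2} \gamma_{14}


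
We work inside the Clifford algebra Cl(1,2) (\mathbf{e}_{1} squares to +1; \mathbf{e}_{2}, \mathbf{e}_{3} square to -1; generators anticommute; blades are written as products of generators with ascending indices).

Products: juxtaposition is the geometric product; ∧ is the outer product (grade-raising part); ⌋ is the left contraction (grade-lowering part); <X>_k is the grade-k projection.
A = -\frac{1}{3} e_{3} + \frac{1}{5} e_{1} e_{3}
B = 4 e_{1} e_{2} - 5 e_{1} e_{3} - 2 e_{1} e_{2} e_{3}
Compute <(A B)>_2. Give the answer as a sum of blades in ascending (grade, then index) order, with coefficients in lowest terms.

step 1: -1 + \frac{5}{3} e_{1} + \frac{2}{5} e_{2} - \frac{2}{3} e_{1} e_{2} + \frac{4}{5} e_{2} e_{3} - \frac{4}{3} e_{1} e_{2} e_{3}
step 2: -\frac{2}{3} e_{1} e_{2} + \frac{4}{5} e_{2} e_{3}
Answer: -\frac{2}{3} e_{1} e_{2} + \frac{4}{5} e_{2} e_{3}


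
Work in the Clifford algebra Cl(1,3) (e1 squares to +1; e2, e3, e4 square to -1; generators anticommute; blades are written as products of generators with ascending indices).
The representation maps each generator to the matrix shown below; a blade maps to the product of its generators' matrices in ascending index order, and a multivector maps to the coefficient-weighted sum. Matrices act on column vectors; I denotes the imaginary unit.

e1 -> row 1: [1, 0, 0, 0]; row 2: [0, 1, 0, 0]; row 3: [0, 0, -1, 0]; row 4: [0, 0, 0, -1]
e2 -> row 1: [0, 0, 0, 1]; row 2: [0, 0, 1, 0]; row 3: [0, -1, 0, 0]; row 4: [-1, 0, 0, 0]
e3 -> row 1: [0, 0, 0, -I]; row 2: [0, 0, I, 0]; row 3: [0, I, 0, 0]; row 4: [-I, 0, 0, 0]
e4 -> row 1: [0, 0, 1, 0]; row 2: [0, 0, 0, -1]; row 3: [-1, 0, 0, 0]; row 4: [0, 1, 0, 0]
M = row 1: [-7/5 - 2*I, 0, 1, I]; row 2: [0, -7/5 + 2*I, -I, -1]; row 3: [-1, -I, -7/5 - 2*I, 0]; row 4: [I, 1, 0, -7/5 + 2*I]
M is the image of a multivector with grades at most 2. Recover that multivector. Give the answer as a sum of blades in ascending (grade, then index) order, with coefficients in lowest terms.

Method: the blade images are trace-orthogonal — tr(rho(e_A) rho(e_B)^-1) = 4 if A = B and 0 otherwise — and rho(e_A)^-1 = (e_A)^2 * rho(e_A) with (e_A)^2 = +1 or -1, so the coefficient of e_A in the preimage is (e_A)^2 * tr(M rho(e_A))/4.
Nonzero projections over blades of grade <= 2: 1: (1)^2 = +1, tr(M 1) = -28/5, coefficient -7/5; e3: (e3)^2 = -1, tr(M rho(e3)) = 4, coefficient -1; e4: (e4)^2 = -1, tr(M rho(e4)) = -4, coefficient 1; e2 e3: (e2 e3)^2 = -1, tr(M rho(e2 e3)) = -8, coefficient 2. Every other blade of grade <= 2 projects to 0.
Answer: -7/5 - e3 + e4 + 2*e2 e3


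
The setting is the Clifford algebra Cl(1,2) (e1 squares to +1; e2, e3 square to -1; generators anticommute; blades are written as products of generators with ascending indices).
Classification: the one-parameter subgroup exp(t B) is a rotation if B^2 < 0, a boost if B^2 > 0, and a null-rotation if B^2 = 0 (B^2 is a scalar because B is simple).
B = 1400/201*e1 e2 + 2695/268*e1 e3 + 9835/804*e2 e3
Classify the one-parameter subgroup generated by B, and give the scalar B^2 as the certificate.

B^2 term by term: the squares give (1400/201)^2*(e1 e2)^2 + (2695/268)^2*(e1 e3)^2 + (9835/804)^2*(e2 e3)^2 = 1960000/40401*(+1) + 7263025/71824*(+1) + 96727225/646416*(-1) = 0 (each basis 2-blade squares to minus the product of its generators' squares); cross terms between blades sharing an index anticommute and cancel. So B^2 = 0.
Answer: null-rotation, certificate B^2 = 0. Note: conjugating B changes its blade decomposition but never the scalar B^2 = 0, whose sign settles the classification.


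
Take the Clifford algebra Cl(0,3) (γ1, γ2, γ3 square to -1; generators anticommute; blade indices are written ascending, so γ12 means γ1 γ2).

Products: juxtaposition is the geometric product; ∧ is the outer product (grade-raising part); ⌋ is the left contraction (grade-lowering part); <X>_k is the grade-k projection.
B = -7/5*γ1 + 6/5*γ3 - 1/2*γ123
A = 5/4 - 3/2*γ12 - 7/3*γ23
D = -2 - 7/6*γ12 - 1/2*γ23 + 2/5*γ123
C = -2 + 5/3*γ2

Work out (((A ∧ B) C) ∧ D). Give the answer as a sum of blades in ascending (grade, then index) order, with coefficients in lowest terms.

step 1: -7/4*γ1 + 3/2*γ3 + 101/120*γ123
step 2: 7/2*γ1 - 3*γ3 - 35/12*γ12 + 101/72*γ13 - 5/2*γ23 - 101/60*γ123
step 3: -7*γ1 + 6*γ3 + 35/6*γ12 - 101/36*γ13 + 5*γ23 + 307/60*γ123
Answer: -7*γ1 + 6*γ3 + 35/6*γ12 - 101/36*γ13 + 5*γ23 + 307/60*γ123


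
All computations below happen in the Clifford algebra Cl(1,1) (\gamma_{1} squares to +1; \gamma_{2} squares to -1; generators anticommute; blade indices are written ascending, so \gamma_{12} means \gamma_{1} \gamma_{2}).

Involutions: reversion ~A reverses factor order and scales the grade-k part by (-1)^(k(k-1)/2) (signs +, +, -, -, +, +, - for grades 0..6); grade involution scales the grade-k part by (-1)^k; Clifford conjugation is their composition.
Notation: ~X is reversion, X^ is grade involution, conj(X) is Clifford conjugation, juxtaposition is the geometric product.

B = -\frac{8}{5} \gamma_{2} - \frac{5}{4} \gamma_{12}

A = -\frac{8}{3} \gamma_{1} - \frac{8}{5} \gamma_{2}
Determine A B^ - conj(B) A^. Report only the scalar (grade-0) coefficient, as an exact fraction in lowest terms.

first term: \frac{64}{25} + 2 \gamma_{1} + \frac{10}{3} \gamma_{2} - \frac{64}{15} \gamma_{12}
second term: -\frac{64}{25} - 2 \gamma_{1} - \frac{10}{3} \gamma_{2} - \frac{64}{15} \gamma_{12}
Answer: \frac{128}{25}


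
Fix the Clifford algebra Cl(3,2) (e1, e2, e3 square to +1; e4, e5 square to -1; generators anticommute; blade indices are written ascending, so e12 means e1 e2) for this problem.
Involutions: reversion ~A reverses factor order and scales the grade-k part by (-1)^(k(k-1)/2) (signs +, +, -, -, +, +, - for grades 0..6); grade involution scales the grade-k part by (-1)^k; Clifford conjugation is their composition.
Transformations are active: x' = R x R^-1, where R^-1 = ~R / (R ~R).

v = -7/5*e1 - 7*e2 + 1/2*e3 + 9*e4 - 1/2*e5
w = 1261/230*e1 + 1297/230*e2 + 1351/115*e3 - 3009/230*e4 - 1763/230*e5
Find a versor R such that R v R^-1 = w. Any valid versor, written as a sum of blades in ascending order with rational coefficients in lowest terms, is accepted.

Take R = v + w = 939/230*e1 - 313/230*e2 + 2817/230*e3 - 939/230*e4 - 939/115*e5. Because q(v) = q(w) = -751/25, conjugation by R sends v exactly to w.
Answer: 939/230*e1 - 313/230*e2 + 2817/230*e3 - 939/230*e4 - 939/115*e5


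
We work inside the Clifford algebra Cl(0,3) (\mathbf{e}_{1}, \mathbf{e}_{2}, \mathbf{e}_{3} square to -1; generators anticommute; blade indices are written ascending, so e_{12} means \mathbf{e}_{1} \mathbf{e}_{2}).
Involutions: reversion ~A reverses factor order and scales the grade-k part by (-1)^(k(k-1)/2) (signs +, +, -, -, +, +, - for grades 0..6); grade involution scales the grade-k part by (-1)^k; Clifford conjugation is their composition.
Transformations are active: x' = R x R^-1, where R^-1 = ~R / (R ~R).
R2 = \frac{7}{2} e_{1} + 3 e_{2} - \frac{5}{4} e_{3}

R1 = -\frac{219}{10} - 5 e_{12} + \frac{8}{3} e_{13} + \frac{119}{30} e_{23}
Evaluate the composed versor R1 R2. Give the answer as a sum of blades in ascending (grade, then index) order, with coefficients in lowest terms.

Distribute over the terms of R2 (each basis-blade product reordered to ascending indices, repeated generators contracted through their squares):
R1 (\frac{7}{2} e_{1}) = -\frac{1533}{20} e_{1} - \frac{35}{2} e_{2} + \frac{28}{3} e_{3} + \frac{833}{60} e_{123}
R1 (3 e_{2}) = 15 e_{1} - \frac{657}{10} e_{2} + \frac{119}{10} e_{3} - 8 e_{123}
R1 (-\frac{5}{4} e_{3}) = \frac{10}{3} e_{1} + \frac{119}{24} e_{2} + \frac{219}{8} e_{3} + \frac{25}{4} e_{123}
Summing the partial products and collecting blades:
Answer: -\frac{3499}{60} e_{1} - \frac{9389}{120} e_{2} + \frac{5833}{120} e_{3} + \frac{182}{15} e_{123}


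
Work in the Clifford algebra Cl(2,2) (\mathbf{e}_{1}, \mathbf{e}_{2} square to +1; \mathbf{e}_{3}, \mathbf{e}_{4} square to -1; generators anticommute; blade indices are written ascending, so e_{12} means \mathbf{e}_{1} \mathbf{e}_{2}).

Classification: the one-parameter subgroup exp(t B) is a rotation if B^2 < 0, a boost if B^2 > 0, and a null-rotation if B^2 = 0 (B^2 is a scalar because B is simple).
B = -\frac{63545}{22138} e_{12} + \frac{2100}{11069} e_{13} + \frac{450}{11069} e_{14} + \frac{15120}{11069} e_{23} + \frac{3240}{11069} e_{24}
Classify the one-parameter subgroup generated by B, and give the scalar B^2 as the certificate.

B^2 term by term: the squares give (-\frac{63545}{22138})^2*(e_{12})^2 + (\frac{2100}{11069})^2*(e_{13})^2 + (\frac{450}{11069})^2*(e_{14})^2 + (\frac{15120}{11069})^2*(e_{23})^2 + (\frac{3240}{11069})^2*(e_{24})^2 = \frac{4037967025}{490091044}*(-1) + \frac{4410000}{122522761}*(+1) + \frac{202500}{122522761}*(+1) + \frac{228614400}{122522761}*(+1) + \frac{10497600}{122522761}*(+1) = -\frac{25}{4} (each basis 2-blade squares to minus the product of its generators' squares); cross terms between blades sharing an index anticommute and cancel; the commuting (index-disjoint) pairs give grade-4 terms 2*c*c'*(blade product), which cancel blade by blade — e_{1234}: -\frac{13608000}{122522761} + \frac{13608000}{122522761} = 0 — confirming B is simple. So B^2 = -\frac{25}{4}.
Answer: rotation, certificate B^2 = -\frac{25}{4}. Note: conjugating B changes its blade decomposition but never the scalar B^2 = -\frac{25}{4}, whose sign settles the classification.


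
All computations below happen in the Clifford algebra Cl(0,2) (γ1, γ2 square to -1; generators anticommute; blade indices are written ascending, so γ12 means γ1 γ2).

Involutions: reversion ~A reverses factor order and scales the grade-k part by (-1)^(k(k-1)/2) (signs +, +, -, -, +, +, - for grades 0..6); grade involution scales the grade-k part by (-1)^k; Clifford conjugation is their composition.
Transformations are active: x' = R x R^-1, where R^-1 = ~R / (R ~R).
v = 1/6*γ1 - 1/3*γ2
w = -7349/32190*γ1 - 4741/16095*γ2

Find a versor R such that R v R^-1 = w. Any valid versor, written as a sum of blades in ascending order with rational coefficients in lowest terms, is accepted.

Equal squares first: v^2 = w^2 = -5/36. Then v + w = -992/16095*γ1 - 10106/16095*γ2 is a versor taking v to w, provided it is invertible.
Answer: -992/16095*γ1 - 10106/16095*γ2


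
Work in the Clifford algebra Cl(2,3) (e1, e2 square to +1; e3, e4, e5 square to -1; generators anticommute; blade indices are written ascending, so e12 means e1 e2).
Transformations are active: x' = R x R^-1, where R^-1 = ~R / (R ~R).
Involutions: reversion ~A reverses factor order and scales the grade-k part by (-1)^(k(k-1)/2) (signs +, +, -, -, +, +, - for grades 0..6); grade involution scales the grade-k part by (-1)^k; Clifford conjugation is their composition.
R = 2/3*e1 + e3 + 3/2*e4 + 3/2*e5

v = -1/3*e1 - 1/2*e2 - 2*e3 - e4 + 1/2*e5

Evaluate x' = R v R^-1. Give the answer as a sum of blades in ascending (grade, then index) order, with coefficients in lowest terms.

~R = 2/3*e1 + e3 + 3/2*e4 + 3/2*e5, and R ~R = -91/18, so R^-1 = ~R / (-91/18).
R v = 91/36 - 1/3*e12 - e13 - 1/6*e14 + 5/6*e15 + 1/2*e23 + 3/4*e24 + 3/4*e25 + 2*e34 + 7/2*e35 + 9/4*e45
Answer: -1/3*e1 + 1/2*e2 + e3 - 1/2*e4 - 2*e5


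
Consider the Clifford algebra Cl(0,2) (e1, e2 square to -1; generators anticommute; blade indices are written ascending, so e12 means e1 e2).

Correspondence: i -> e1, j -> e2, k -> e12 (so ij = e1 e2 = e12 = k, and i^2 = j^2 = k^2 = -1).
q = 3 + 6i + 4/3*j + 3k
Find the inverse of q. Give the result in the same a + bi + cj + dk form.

In blades: q = 3 + 6*e1 + 4/3*e2 + 3*e12.
With qbar = 3 - 6*e1 - 4/3*e2 - 3*e12 (scalar fixed, mapped units negated), q qbar = 502/9 (the sum of squared coefficients), so q^-1 = qbar / (502/9) = 27/502 - 27/251*e1 - 6/251*e2 - 27/502*e12; translating back:
Answer: 27/502 - 27/251*i - 6/251*j - 27/502*k


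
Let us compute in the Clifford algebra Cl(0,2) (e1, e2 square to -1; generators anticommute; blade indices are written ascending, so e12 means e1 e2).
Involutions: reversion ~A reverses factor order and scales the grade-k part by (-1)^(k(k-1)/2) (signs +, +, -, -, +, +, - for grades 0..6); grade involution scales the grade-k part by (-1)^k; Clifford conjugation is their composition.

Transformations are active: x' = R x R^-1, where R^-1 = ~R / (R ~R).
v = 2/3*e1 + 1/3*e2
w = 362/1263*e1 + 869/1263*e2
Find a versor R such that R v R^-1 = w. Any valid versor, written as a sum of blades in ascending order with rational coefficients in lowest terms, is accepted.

Take R = v + w = 1204/1263*e1 + 430/421*e2. Because q(v) = q(w) = -5/9, conjugation by R sends v exactly to w.
Answer: 1204/1263*e1 + 430/421*e2


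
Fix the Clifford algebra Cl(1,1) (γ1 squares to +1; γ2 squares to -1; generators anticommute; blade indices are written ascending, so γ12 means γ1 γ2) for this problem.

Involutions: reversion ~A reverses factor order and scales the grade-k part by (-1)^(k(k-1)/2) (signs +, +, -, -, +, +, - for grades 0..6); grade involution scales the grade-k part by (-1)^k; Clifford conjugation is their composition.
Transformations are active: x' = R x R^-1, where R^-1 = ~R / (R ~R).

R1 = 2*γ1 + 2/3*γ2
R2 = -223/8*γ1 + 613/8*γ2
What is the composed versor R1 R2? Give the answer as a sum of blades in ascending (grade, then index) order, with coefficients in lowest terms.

Distribute over the terms of R1 (each basis-blade product reordered to ascending indices, repeated generators contracted through their squares):
(2*γ1) R2 = -223/4 + 613/4*γ12
(2/3*γ2) R2 = -613/12 + 223/12*γ12
Summing the partial products and collecting blades:
Answer: -641/6 + 1031/6*γ12


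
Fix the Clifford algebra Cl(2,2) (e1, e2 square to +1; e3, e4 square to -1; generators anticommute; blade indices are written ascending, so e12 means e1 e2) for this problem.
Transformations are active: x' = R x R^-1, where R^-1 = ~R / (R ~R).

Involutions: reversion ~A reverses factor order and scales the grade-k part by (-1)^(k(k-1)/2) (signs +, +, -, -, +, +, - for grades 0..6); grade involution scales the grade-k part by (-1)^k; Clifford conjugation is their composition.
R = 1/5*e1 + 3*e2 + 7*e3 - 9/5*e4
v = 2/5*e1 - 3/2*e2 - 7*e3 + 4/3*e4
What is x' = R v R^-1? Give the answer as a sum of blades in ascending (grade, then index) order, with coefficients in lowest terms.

~R = 1/5*e1 + 3*e2 + 7*e3 - 9/5*e4, and R ~R = -216/5, so R^-1 = ~R / (-216/5).
R v = 2349/50 - 3/2*e12 - 21/5*e13 + 74/75*e14 - 21/2*e23 + 13/10*e24 - 49/15*e34
Answer: -167/200*e1 - 201/40*e2 - 329/40*e3 + 1549/600*e4


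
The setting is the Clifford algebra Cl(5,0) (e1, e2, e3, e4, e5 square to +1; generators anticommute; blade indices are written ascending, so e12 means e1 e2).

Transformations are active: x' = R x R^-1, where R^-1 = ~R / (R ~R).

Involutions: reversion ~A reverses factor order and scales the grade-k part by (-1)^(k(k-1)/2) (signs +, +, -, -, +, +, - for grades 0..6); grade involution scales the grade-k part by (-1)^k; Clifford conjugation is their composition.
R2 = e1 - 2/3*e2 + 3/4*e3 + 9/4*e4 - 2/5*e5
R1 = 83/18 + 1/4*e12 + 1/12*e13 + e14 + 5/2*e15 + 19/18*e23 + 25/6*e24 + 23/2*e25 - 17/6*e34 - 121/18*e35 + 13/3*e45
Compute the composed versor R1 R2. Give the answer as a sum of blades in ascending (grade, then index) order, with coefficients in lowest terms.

Distribute over the terms of R2 (each basis-blade product reordered to ascending indices, repeated generators contracted through their squares):
R1 (e1) = 83/18*e1 - 1/4*e2 - 1/12*e3 - e4 - 5/2*e5 + 19/18*e123 + 25/6*e124 + 23/2*e125 - 17/6*e134 - 121/18*e135 + 13/3*e145
R1 (-2/3*e2) = -1/6*e1 - 83/27*e2 + 19/27*e3 + 25/9*e4 + 23/3*e5 + 1/18*e123 + 2/3*e124 + 5/3*e125 + 17/9*e234 + 121/27*e235 - 26/9*e245
R1 (3/4*e3) = 1/16*e1 + 19/24*e2 + 83/24*e3 + 17/8*e4 + 121/24*e5 + 3/16*e123 - 3/4*e134 - 15/8*e135 - 25/8*e234 - 69/8*e235 + 13/4*e345
R1 (9/4*e4) = 9/4*e1 + 75/8*e2 - 51/8*e3 + 83/8*e4 - 39/4*e5 + 9/16*e124 + 3/16*e134 - 45/8*e145 + 19/8*e234 - 207/8*e245 + 121/8*e345
R1 (-2/5*e5) = -e1 - 23/5*e2 + 121/45*e3 - 26/15*e4 - 83/45*e5 - 1/10*e125 - 1/30*e135 - 2/5*e145 - 19/45*e235 - 5/3*e245 + 17/15*e345
Summing the partial products and collecting blades:
Answer: 829/144*e1 + 1211/540*e2 + 53/135*e3 + 1129/90*e4 - 499/360*e5 + 187/144*e123 + 259/48*e124 + 196/15*e125 - 163/48*e134 - 3107/360*e135 - 203/120*e145 + 41/36*e234 - 4931/1080*e235 - 2191/72*e245 + 2341/120*e345


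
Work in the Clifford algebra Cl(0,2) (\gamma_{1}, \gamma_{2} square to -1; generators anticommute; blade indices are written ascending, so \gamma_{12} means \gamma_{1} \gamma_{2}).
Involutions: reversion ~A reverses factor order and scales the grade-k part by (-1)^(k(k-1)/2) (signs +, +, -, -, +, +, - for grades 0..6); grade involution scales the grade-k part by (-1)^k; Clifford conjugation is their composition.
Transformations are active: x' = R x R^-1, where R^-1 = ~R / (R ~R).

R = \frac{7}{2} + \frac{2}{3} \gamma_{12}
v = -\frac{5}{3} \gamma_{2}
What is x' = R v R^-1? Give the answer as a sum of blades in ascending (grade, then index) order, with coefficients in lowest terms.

~R = \frac{7}{2} - \frac{2}{3} \gamma_{12}, and R ~R = \frac{457}{36}, so R^-1 = ~R / (\frac{457}{36}).
R v = \frac{10}{9} \gamma_{1} - \frac{35}{6} \gamma_{2}
Answer: \frac{280}{457} \gamma_{1} - \frac{2125}{1371} \gamma_{2}


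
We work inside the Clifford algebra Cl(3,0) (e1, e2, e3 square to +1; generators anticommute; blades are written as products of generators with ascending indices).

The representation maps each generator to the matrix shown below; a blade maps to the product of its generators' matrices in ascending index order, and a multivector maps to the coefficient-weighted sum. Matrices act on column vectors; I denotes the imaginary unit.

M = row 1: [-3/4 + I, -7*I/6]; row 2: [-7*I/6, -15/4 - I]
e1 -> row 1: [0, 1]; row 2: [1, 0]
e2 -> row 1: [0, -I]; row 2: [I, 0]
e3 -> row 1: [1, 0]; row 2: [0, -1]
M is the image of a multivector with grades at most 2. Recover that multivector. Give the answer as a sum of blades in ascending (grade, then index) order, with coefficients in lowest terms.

Method: 1, rho(e1), rho(e2), rho(e3) form a trace-orthogonal basis of the 2x2 complex matrices (tr(X Y) = 2 if X = Y, else 0), so M = m0*1 + m1*rho(e1) + m2*rho(e2) + m3*rho(e3) with m0 = tr(M)/2 = -9/4, m1 = tr(M rho(e1))/2 = -7*I/6, m2 = tr(M rho(e2))/2 = 0, m3 = tr(M rho(e3))/2 = 3/2 + I.
Multiplying table entries, the bivector images are rho(e1 e2) = I*rho(e3), rho(e1 e3) = -I*rho(e2), rho(e2 e3) = I*rho(e1); with real blade coefficients the real parts of m0..m3 are the coefficients of 1, e1, e2, e3 and the imaginary parts give the bivectors (e2 e3: Im m1, e1 e3: -Im m2, e1 e2: Im m3).
Answer: -9/4 + 3/2*e3 + e1 e2 - 7/6*e2 e3


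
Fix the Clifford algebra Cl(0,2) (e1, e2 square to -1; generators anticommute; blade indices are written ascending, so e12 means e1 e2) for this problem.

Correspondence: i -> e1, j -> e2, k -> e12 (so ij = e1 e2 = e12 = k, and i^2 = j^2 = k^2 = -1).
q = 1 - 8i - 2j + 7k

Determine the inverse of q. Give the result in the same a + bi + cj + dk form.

In blades: q = 1 - 8*e1 - 2*e2 + 7*e12.
With qbar = 1 + 8*e1 + 2*e2 - 7*e12 (scalar fixed, mapped units negated), q qbar = 118 (the sum of squared coefficients), so q^-1 = qbar / (118) = 1/118 + 4/59*e1 + 1/59*e2 - 7/118*e12; translating back:
Answer: 1/118 + 4/59*i + 1/59*j - 7/118*k


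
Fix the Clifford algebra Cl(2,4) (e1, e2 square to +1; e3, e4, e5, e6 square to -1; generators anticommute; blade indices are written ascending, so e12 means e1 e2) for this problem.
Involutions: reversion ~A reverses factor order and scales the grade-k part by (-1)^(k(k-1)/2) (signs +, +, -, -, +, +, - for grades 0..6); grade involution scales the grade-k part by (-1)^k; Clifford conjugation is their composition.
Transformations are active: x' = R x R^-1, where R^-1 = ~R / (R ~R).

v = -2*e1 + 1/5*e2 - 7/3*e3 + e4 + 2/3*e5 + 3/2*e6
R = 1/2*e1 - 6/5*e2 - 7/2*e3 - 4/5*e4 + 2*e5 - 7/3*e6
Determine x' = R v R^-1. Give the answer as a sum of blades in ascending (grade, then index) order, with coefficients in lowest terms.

~R = 1/2*e1 - 6/5*e2 - 7/2*e3 - 4/5*e4 + 2*e5 - 7/3*e6, and R ~R = -929/45, so R^-1 = ~R / (-929/45).
R v = -161/25 - 23/10*e12 - 49/6*e13 - 11/10*e14 + 13/3*e15 - 47/12*e16 + 7/2*e23 - 26/25*e24 - 6/5*e25 - 4/3*e26 - 161/30*e34 + 7/3*e35 - 385/36*e36 - 38/15*e45 + 17/15*e46 + 41/9*e56
Answer: 10739/4645*e1 - 22033/23225*e2 + 2086/13935*e3 - 34817/23225*e4 + 8098/13935*e5 - 27459/9290*e6


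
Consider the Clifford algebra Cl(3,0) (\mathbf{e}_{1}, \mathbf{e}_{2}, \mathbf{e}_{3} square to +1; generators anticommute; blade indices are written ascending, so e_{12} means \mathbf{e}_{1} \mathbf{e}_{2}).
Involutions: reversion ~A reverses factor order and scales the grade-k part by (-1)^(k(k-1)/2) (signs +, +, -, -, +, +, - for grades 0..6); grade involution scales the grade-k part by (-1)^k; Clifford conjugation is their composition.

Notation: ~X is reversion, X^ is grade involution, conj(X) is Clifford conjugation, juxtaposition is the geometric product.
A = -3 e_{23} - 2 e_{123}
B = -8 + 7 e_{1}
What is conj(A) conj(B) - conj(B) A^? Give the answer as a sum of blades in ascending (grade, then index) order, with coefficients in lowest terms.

first term: -10 e_{23} - 5 e_{123}
second term: 10 e_{23} + 5 e_{123}
Answer: -20 e_{23} - 10 e_{123}


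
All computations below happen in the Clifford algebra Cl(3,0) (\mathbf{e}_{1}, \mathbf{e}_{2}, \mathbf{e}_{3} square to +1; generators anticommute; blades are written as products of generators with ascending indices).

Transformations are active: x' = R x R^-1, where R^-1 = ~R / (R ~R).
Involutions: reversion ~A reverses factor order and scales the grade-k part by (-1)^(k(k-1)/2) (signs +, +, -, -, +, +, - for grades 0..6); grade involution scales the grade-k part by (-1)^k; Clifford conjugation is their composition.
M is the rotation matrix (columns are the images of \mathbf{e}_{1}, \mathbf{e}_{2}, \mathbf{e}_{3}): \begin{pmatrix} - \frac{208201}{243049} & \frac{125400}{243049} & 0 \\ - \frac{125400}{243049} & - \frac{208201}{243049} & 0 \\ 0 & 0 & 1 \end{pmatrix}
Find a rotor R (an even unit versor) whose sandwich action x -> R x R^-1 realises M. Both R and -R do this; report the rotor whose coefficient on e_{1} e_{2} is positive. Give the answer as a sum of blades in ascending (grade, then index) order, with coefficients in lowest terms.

Method: write R = a + b12*e_{1} e_{2} + b13*e_{1} e_{3} + b23*e_{2} e_{3} with a^2 + b12^2 + b13^2 + b23^2 = 1 (so R^-1 = ~R). Expanding the columns R e_j ~R gives tr M = 4a^2 - 1 and, from the antisymmetric part, M21 - M12 = -4a*b12, M13 - M31 = 4a*b13, M32 - M23 = -4a*b23.
Here tr M = -\frac{173353}{243049}, so a^2 = (1 + tr M)/4 = \frac{17424}{243049} and a = ±\frac{132}{493}. Taking a = \frac{132}{493}: M21 - M12 = -\frac{250800}{243049}, M13 - M31 = 0, M32 - M23 = 0, giving b12 = \frac{475}{493}, b13 = 0, b23 = 0, i.e. R = \frac{132}{493} + \frac{475}{493} e_{1} e_{2}.
Its e_{1} e_{2} coefficient is already positive.
Answer: \frac{132}{493} + \frac{475}{493} e_{1} e_{2}. Note: both R and -R realise this M (trace -\frac{173353}{243049}); the covering map identifies them, and the e_{1} e_{2}-coefficient sign is the tie-breaker.


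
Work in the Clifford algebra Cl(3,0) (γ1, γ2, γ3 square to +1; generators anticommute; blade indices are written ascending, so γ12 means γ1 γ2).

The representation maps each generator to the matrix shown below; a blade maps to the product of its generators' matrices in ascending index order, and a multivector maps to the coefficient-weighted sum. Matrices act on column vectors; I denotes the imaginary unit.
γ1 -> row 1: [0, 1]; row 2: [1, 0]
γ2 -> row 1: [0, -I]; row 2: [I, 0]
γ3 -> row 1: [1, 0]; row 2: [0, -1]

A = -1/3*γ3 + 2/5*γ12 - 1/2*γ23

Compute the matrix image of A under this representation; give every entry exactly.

Bivector images (products of the table entries): rho(γ12) = rho(γ1)rho(γ2) = row 1: [I, 0]; row 2: [0, -I]; rho(γ23) = rho(γ2)rho(γ3) = row 1: [0, I]; row 2: [I, 0].
M = (-1/3)*rho(γ3) + (2/5)*rho(γ12) + (-1/2)*rho(γ23), summed entrywise:
Answer: row 1: [-1/3 + 2*I/5, -I/2]; row 2: [-I/2, 1/3 - 2*I/5]


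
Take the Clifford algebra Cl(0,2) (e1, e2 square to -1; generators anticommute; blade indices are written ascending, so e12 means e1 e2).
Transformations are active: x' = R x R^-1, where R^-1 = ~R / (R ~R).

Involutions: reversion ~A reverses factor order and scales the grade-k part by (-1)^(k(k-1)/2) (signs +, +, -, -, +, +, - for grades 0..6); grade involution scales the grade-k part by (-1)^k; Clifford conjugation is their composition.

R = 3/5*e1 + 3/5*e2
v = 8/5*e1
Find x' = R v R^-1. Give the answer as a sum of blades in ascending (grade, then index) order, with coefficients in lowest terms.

~R = 3/5*e1 + 3/5*e2, and R ~R = -18/25, so R^-1 = ~R / (-18/25).
R v = -24/25 - 24/25*e12
Answer: 8/5*e2


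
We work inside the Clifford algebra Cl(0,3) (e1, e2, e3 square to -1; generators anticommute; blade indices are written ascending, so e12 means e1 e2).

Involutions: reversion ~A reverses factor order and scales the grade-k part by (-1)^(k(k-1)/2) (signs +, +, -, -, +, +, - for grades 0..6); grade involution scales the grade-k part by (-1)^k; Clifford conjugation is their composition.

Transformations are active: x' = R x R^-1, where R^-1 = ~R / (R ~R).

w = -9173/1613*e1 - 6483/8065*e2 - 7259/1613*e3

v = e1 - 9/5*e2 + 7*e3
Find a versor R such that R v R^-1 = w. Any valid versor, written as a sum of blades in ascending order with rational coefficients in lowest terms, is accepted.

R = v + w = -7560/1613*e1 - 4200/1613*e2 + 4032/1613*e3 works: the equal norms (-1331/25) guarantee its sandwich swaps v into w.
Answer: -7560/1613*e1 - 4200/1613*e2 + 4032/1613*e3


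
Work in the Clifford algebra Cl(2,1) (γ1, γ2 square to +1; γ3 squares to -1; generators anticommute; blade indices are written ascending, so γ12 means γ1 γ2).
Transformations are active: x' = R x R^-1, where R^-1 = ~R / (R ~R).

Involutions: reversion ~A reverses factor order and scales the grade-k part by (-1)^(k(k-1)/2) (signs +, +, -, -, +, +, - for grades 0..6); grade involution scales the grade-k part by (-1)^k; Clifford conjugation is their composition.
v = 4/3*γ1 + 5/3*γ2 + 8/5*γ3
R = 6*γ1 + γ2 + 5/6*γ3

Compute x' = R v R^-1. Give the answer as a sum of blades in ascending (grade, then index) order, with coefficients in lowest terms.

~R = 6*γ1 + γ2 + 5/6*γ3, and R ~R = 1307/36, so R^-1 = ~R / (1307/36).
R v = 25/3 + 26/3*γ12 + 382/45*γ13 + 19/90*γ23
Answer: 5572/3921*γ1 - 4735/3921*γ2 - 7956/6535*γ3


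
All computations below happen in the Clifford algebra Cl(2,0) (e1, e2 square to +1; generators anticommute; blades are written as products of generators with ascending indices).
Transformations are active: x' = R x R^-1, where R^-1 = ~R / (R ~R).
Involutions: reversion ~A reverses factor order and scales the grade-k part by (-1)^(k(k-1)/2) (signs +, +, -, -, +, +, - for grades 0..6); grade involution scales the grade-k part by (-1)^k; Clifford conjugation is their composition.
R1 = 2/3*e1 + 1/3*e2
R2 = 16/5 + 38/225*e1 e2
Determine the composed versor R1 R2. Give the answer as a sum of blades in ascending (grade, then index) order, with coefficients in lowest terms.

Distribute over the terms of R1 (each basis-blade product reordered to ascending indices, repeated generators contracted through their squares):
(2/3*e1) R2 = 32/15*e1 + 76/675*e2
(1/3*e2) R2 = -38/675*e1 + 16/15*e2
Summing the partial products and collecting blades:
Answer: 1402/675*e1 + 796/675*e2


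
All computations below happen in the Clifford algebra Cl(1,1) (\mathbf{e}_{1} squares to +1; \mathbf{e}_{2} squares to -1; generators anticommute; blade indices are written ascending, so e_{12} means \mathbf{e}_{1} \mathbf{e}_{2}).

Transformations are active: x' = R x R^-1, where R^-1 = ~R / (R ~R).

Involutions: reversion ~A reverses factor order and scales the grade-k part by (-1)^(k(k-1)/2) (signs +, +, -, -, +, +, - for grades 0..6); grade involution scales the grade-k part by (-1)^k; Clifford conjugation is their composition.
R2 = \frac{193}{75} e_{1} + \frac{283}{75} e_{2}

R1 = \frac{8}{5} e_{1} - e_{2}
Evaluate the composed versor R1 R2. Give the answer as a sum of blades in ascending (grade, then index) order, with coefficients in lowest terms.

Distribute over the terms of R1 (each basis-blade product reordered to ascending indices, repeated generators contracted through their squares):
(\frac{8}{5} e_{1}) R2 = \frac{1544}{375} + \frac{2264}{375} e_{12}
(-e_{2}) R2 = \frac{283}{75} + \frac{193}{75} e_{12}
Summing the partial products and collecting blades:
Answer: \frac{2959}{375} + \frac{3229}{375} e_{12}


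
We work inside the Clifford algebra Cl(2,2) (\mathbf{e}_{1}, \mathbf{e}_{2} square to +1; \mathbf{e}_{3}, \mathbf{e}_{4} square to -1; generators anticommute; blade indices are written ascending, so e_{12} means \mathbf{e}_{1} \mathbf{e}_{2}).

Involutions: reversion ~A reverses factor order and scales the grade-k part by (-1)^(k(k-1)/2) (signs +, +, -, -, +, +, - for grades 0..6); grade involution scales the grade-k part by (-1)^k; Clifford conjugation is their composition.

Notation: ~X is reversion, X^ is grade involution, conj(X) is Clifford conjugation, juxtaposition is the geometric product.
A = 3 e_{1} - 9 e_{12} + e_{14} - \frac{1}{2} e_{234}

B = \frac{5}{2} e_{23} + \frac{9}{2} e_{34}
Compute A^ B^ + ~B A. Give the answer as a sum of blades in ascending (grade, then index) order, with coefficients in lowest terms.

first term: -\frac{9}{4} e_{2} + \frac{5}{4} e_{4} - 18 e_{13} - \frac{15}{2} e_{123} - \frac{27}{2} e_{134} - 38 e_{1234}
second term: -\frac{9}{4} e_{2} + \frac{5}{4} e_{4} - 18 e_{13} - \frac{15}{2} e_{123} - \frac{27}{2} e_{134} + 38 e_{1234}
Answer: -\frac{9}{2} e_{2} + \frac{5}{2} e_{4} - 36 e_{13} - 15 e_{123} - 27 e_{134}


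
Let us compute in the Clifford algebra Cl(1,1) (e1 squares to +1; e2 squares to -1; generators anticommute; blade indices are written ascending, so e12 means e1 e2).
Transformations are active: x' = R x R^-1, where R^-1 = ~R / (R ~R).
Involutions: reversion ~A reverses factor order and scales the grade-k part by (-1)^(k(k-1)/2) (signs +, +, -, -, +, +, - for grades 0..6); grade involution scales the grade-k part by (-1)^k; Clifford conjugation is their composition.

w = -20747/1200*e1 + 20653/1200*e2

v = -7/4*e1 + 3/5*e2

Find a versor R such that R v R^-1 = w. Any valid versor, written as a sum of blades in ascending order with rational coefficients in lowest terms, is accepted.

Key observation: q(v) = q(w) = 1081/400 (sandwiches preserve the norm), so R = v + w = -22847/1200*e1 + 21373/1200*e2 works whenever it is invertible — the component of v along it is kept and (v - w)/2 reverses, sending v to w.
Answer: -22847/1200*e1 + 21373/1200*e2


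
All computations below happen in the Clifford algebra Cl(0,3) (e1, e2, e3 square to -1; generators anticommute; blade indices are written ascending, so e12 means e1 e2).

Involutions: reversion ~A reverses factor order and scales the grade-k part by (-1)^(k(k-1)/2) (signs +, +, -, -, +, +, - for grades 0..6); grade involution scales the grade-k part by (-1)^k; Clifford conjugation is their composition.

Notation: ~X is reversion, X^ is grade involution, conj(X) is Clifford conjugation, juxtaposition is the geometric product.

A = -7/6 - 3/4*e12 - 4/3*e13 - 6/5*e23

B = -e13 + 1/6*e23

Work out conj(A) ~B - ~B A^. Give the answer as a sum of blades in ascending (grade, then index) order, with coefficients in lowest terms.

first term: -17/15 - 64/45*e12 - 25/24*e13 + 17/18*e23
second term: 17/15 - 64/45*e12 - 25/24*e13 + 17/18*e23
Answer: -34/15


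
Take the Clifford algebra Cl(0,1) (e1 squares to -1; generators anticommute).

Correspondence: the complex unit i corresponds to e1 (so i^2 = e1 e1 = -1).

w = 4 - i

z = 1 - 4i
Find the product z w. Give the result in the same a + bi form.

In blades: z = 1 - 4*e1, w = 4 - e1.
Distribute z over w term by term (generator squares from the signature, products reordered to ascending indices): (1)*w = 4 - e1; (-4*e1)*w = -4 - 16*e1.
Sum: -17*e1; translating back through the correspondence:
Answer: -17i


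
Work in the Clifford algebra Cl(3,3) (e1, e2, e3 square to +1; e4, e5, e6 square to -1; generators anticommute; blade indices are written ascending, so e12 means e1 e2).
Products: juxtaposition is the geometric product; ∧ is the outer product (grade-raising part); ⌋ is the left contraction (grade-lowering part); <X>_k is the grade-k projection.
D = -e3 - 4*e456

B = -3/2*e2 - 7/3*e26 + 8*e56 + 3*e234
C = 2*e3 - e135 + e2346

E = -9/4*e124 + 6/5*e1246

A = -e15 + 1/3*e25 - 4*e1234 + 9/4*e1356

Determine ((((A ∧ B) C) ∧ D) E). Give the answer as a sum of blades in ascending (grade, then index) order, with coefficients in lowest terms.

step 1: -3/2*e125 - 7/3*e1256 + 3*e12345 + 27/8*e12356 - 32*e123456
step 2: 32*e15 + 3/2*e23 + 3*e24 - 27/8*e26 + 27/8*e145 - 3*e156 - 7/3*e236 + 32*e246 + 3*e1235 + 6*e1245 + 27/4*e1256 + 7/3*e1345 - 14/3*e12356 + 64*e12456 + 3/2*e13456
step 3: 32*e135 + 3*e234 - 27/8*e236 - 27/8*e1345 + 3*e1356 - 32*e2346 - 6*e12345 - 27/4*e12356 - 6*e23456 + 64*e123456
step 4: -903/20*e13 - 903/10*e35 + 81/20*e134 + 36/5*e135 - 342/5*e136 + 243/32*e235 - 81/10*e345 - 684/5*e356 + 243/32*e1346 + 27/2*e1356 + 342/5*e2345 - 81/20*e2356 - 243/16*e3456 - 903/20*e23456
Answer: -903/20*e13 - 903/10*e35 + 81/20*e134 + 36/5*e135 - 342/5*e136 + 243/32*e235 - 81/10*e345 - 684/5*e356 + 243/32*e1346 + 27/2*e1356 + 342/5*e2345 - 81/20*e2356 - 243/16*e3456 - 903/20*e23456


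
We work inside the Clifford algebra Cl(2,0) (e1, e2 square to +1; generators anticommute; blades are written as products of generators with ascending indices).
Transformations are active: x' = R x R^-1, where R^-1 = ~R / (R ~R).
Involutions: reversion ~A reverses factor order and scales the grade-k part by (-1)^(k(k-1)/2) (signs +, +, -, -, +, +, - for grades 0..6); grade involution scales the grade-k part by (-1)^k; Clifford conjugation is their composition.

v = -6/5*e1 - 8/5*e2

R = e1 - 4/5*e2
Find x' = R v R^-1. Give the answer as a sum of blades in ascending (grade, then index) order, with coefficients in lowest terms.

~R = e1 - 4/5*e2, and R ~R = 41/25, so R^-1 = ~R / (41/25).
R v = 2/25 - 64/25*e1 e2
Answer: 266/205*e1 + 312/205*e2


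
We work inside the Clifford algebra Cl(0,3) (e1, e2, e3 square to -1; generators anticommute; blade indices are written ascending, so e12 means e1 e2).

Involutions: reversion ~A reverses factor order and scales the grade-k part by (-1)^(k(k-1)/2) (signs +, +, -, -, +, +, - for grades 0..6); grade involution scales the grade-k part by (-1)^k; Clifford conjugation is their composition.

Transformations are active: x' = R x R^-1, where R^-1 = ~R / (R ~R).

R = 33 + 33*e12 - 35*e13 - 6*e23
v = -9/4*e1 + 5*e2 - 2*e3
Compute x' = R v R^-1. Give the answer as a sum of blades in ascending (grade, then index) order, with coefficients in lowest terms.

~R = 33 - 33*e12 + 35*e13 + 6*e23, and R ~R = 3439, so R^-1 = ~R / (3439).
R v = -1237/4*e1 + 315/4*e2 - 69/4*e3 + 245/2*e123
Answer: -56571/13756*e1 - 6845/6878*e2 + 27649/6878*e3


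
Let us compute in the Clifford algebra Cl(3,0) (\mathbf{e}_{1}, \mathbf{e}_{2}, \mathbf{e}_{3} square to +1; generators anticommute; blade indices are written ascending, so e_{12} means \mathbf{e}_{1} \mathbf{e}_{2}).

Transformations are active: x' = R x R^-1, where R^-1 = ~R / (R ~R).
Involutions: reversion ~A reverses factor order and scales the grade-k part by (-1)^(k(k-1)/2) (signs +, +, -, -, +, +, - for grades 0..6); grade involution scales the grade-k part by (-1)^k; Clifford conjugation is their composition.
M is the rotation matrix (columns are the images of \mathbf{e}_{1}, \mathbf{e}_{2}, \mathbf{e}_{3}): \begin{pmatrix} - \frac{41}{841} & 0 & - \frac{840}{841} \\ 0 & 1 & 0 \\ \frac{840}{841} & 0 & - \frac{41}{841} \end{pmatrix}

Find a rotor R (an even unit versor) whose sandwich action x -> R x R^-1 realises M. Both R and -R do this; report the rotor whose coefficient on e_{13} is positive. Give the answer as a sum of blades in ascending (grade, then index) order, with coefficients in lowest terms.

Method: write R = a + b12*e_{12} + b13*e_{13} + b23*e_{23} with a^2 + b12^2 + b13^2 + b23^2 = 1 (so R^-1 = ~R). Expanding the columns R e_j ~R gives tr M = 4a^2 - 1 and, from the antisymmetric part, M21 - M12 = -4a*b12, M13 - M31 = 4a*b13, M32 - M23 = -4a*b23.
Here tr M = \frac{759}{841}, so a^2 = (1 + tr M)/4 = \frac{400}{841} and a = ±\frac{20}{29}. Taking a = \frac{20}{29}: M21 - M12 = 0, M13 - M31 = -\frac{1680}{841}, M32 - M23 = 0, giving b12 = 0, b13 = -\frac{21}{29}, b23 = 0, i.e. R = \frac{20}{29} - \frac{21}{29} e_{13}.
Its e_{13} coefficient is negative, so report the other preimage -R.
Answer: -\frac{20}{29} + \frac{21}{29} e_{13}. Uniqueness: Spin(3) -> SO(3) maps R and -R to the same rotation of trace \frac{759}{841}; fixing the sign of the e_{13} coefficient removes the ambiguity.


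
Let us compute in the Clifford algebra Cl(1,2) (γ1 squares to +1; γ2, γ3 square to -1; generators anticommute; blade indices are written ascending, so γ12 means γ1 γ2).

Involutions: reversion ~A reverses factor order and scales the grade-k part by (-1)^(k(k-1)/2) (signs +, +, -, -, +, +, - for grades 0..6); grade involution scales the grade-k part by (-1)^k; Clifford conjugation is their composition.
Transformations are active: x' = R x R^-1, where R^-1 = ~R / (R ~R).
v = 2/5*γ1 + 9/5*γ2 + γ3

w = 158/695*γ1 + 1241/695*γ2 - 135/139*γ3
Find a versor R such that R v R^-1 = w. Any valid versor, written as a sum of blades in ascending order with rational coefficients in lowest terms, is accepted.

Why this works: both vectors square to -102/25, so q(v) = q(w) and R = v + w = 436/695*γ1 + 2492/695*γ2 + 4/139*γ3 carries v to w — its own direction survives, the complement (v - w)/2 flips.
Answer: 436/695*γ1 + 2492/695*γ2 + 4/139*γ3


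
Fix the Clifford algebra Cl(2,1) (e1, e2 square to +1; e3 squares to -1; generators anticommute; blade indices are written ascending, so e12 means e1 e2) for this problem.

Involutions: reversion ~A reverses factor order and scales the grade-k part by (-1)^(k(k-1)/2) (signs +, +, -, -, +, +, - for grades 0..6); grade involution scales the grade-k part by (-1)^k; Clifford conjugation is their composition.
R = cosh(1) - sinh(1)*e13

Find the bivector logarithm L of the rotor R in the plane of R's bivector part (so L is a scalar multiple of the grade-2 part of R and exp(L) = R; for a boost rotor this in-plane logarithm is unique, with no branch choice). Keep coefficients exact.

The scalar part of R is cosh(1), which fixes the rapidity magnitude through cosh (cosh is even, so it cannot fix the sign — the bivector part carries that); dividing the bivector part by sinh of the rapidity gives the plane, and L = rapidity * plane, where the joint sign ambiguity of (rapidity, plane) cancels in the product.
Concretely: cosh(rapidity) = cosh(1) gives rapidity = ±1, and since rapidity/sinh(rapidity) is even the sign is immaterial: L = (rapidity/sinh(rapidity)) * <R>_2 = (1/sinh(1)) * <R>_2.
Answer: -e13
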